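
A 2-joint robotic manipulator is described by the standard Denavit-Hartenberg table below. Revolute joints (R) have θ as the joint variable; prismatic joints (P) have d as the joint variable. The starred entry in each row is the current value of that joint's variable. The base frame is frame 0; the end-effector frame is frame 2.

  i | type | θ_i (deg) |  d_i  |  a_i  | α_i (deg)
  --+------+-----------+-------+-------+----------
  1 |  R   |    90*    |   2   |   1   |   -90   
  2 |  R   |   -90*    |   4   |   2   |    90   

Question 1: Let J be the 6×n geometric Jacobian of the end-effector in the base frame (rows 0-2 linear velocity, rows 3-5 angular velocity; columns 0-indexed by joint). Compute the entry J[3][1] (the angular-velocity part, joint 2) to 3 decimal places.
-1.000

axis z_1 = (-1.0000,0.0000,0.0000); lever o_n−o_1 = (-4.0000,0.0000,2.0000)
cross product → J_v[:, 1] = (0.0000,2.0000,-0.0000)
J_ω[:, 1] = z_1
entry J[3][1] = -1.0000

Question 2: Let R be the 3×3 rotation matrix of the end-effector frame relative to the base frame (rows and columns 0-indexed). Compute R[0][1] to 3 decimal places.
-1.000

End-effector y-axis (col 1 of R) = (-1.0000,0.0000,0.0000)
R[0][1] = -1.0000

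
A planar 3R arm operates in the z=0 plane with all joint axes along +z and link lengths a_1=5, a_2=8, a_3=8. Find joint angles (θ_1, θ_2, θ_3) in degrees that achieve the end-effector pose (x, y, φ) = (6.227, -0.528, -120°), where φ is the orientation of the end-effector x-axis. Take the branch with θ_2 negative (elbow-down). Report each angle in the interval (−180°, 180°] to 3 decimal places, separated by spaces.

wrist centre = target − a_3·(cos φ, sin φ) = (10.2270, 6.4002)
cos θ_2 = (145.5541−5²−8²)/(2·5·8) = 0.7069; θ_2 = -45.0146° (elbow-down)
β = atan2(6.4002,10.2270) = 32.0389°; ψ = atan2(-5.6583,10.6554) = -27.9694°
θ_1 = β − ψ = 60.0084°
θ_3 = φ − θ_1 − θ_2 = -134.9938° (wrapped to (-180°,180°])

60.008 -45.015 -134.994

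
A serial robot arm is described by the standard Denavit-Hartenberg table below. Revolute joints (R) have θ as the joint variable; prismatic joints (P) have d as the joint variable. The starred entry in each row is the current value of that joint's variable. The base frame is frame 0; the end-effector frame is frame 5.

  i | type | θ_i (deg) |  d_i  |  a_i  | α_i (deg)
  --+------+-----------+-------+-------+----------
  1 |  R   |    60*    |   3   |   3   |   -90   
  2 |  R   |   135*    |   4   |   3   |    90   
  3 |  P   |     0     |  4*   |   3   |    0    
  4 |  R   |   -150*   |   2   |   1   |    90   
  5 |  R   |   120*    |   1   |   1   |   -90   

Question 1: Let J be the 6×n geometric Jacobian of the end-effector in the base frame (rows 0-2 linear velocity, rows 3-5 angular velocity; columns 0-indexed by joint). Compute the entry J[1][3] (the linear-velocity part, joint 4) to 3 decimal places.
axis z_3 = (0.3536,0.6124,-0.7071); lever o_n−o_3 = (0.8097,2.6344,-1.3668)
cross product → J_v[:, 3] = (1.0258,-0.0893,0.4356)
J_ω[:, 3] = z_3
entry J[1][3] = -0.0893

-0.089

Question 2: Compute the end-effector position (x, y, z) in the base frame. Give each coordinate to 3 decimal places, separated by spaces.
-1.862 6.008 -5.438

after link 1: o_1 = (1.5000, 2.5981, 3.0000)
after link 2: o_2 = (-3.0248, 2.7610, 0.8787)
after link 3: o_3 = (-2.6712, 3.3733, -4.0711)
after link 4: o_4 = (-1.2249, 4.8784, -4.8729)
after link 5: o_5 = (-1.8615, 6.0078, -5.4379)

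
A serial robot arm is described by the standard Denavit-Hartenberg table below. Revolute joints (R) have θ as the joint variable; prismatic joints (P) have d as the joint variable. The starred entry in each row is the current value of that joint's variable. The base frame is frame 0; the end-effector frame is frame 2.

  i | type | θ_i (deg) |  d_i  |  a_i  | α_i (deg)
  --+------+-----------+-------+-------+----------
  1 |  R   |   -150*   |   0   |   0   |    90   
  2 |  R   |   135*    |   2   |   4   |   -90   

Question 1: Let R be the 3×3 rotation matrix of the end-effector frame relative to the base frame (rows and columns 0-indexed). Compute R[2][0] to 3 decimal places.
0.707

End-effector x-axis (col 0 of R) = (0.6124,0.3536,0.7071)
R[2][0] = 0.7071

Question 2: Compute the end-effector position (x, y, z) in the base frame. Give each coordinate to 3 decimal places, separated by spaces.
1.449 3.146 2.828

after link 1: o_1 = (0.0000, 0.0000, 0.0000)
after link 2: o_2 = (1.4495, 3.1463, 2.8284)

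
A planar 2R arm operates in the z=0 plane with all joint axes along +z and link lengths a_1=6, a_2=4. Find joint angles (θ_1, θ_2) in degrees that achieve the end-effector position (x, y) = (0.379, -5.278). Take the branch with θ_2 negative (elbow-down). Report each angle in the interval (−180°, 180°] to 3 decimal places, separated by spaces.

cos θ_2 = (28.0009−6²−4²)/(2·6·4) = -0.5000; θ_2 = -119.9987° (elbow-down)
β = atan2(-5.2780,0.3790) = -85.8928°; ψ = atan2(-3.4641,4.0001) = -40.8932°
θ_1 = β − ψ = -44.9996°

-45.000 -119.999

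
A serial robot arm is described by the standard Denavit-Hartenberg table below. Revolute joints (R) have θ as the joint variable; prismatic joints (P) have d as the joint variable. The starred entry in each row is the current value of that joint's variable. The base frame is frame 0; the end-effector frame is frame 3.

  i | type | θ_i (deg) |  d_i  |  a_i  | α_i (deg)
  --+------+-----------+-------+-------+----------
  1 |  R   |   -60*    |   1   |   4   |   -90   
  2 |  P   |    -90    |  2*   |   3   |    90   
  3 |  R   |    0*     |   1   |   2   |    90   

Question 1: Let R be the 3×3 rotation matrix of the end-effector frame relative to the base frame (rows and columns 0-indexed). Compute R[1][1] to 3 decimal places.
0.866

End-effector y-axis (col 1 of R) = (-0.5000,0.8660,0.0000)
R[1][1] = 0.8660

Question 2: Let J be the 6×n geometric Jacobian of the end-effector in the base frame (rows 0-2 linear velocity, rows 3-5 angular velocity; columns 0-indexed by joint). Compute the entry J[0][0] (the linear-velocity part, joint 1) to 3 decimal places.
axis z_0 = ẑ; lever o_n−o_0 = (3.2321,-1.5981,6.0000)
cross product → J_v[:, 0] = (1.5981,3.2321,-0.0000)
J_ω[:, 0] = z_0
entry J[0][0] = 1.5981

1.598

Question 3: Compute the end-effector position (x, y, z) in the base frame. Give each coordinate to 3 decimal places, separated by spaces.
3.232 -1.598 6.000

after link 1: o_1 = (2.0000, -3.4641, 1.0000)
after link 2: o_2 = (3.7321, -2.4641, 4.0000)
after link 3: o_3 = (3.2321, -1.5981, 6.0000)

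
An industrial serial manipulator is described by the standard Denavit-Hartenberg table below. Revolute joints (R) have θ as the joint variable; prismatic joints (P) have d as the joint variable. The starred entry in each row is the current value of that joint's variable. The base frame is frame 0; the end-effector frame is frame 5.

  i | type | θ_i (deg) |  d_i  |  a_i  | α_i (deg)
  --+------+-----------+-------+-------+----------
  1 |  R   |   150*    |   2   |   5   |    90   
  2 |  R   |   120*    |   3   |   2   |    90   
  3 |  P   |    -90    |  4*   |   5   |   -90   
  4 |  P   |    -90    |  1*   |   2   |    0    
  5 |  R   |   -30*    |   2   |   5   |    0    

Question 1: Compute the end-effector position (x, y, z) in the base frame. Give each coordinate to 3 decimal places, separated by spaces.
after link 1: o_1 = (-4.3301, 2.5000, 2.0000)
after link 2: o_2 = (-1.9641, 4.5981, 3.7321)
after link 3: o_3 = (-7.4641, 2.0000, 5.7321)
after link 4: o_4 = (-8.5311, 2.6160, 7.5981)
after link 5: o_5 = (-9.6627, 6.1561, 11.4952)

-9.663 6.156 11.495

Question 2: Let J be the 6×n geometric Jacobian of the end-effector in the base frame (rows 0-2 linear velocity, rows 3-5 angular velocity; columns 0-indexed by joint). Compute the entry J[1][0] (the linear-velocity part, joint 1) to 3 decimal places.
-9.663

axis z_0 = ẑ; lever o_n−o_0 = (-9.6627,6.1561,11.4952)
cross product → J_v[:, 0] = (-6.1561,-9.6627,0.0000)
J_ω[:, 0] = z_0
entry J[1][0] = -9.6627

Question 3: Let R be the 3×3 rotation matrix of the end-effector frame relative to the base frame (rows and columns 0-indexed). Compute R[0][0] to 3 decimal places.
End-effector x-axis (col 0 of R) = (-0.3995,0.8080,0.4330)
R[0][0] = -0.3995

-0.400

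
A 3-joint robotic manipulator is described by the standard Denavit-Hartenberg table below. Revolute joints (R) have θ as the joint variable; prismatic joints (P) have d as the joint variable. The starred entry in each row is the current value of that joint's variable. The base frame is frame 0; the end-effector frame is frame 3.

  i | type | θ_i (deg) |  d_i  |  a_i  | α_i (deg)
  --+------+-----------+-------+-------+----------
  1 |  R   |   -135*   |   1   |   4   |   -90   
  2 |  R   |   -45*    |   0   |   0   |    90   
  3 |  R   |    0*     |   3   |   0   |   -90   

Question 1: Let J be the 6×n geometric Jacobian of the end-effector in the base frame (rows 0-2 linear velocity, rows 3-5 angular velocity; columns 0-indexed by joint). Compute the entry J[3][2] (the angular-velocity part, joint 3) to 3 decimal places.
0.500

axis z_2 = (0.5000,0.5000,0.7071); lever o_n−o_2 = (1.5000,1.5000,2.1213)
cross product → J_v[:, 2] = (0.0000,-0.0000,0.0000)
J_ω[:, 2] = z_2
entry J[3][2] = 0.5000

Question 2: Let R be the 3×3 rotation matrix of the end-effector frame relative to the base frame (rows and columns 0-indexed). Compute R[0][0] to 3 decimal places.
End-effector x-axis (col 0 of R) = (-0.5000,-0.5000,0.7071)
R[0][0] = -0.5000

-0.500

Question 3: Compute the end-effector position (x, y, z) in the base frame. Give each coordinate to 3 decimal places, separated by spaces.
after link 1: o_1 = (-2.8284, -2.8284, 1.0000)
after link 2: o_2 = (-2.8284, -2.8284, 1.0000)
after link 3: o_3 = (-1.3284, -1.3284, 3.1213)

-1.328 -1.328 3.121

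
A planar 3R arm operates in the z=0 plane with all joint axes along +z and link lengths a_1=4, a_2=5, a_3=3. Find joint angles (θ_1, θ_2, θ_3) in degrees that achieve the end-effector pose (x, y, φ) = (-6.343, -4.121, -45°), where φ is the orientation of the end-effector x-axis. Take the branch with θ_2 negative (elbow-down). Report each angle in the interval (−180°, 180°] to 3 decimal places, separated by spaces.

-150.006 -29.993 134.999

wrist centre = target − a_3·(cos φ, sin φ) = (-8.4643, -1.9997)
cos θ_2 = (75.6434−4²−5²)/(2·4·5) = 0.8661; θ_2 = -29.9931° (elbow-down)
β = atan2(-1.9997,-8.4643) = -166.7077°; ψ = atan2(-2.4995,8.3304) = -16.7014°
θ_1 = β − ψ = -150.0063°
θ_3 = φ − θ_1 − θ_2 = 134.9993° (wrapped to (-180°,180°])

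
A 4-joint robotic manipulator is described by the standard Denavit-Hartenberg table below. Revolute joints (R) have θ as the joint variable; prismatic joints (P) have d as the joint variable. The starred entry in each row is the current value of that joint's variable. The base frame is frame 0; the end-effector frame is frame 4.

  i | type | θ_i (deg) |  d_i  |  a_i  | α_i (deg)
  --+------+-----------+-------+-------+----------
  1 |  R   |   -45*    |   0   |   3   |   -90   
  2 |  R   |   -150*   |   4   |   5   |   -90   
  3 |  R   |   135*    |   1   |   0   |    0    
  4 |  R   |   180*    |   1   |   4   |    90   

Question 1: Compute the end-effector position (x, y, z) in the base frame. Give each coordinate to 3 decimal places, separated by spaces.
2.863 6.794 5.646

after link 1: o_1 = (2.1213, -2.1213, 0.0000)
after link 2: o_2 = (1.8879, 3.7690, 2.5000)
after link 3: o_3 = (2.2414, 3.4154, 3.3660)
after link 4: o_4 = (2.8629, 6.7939, 5.6463)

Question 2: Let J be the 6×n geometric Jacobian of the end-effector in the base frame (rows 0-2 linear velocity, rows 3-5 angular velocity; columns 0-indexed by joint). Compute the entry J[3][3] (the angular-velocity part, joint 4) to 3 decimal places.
axis z_3 = (0.3536,-0.3536,0.8660); lever o_n−o_3 = (0.6215,3.3785,2.2802)
cross product → J_v[:, 3] = (-3.7321,-0.2679,1.4142)
J_ω[:, 3] = z_3
entry J[3][3] = 0.3536

0.354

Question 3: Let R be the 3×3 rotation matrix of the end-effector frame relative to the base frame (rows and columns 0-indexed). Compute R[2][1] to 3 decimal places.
End-effector y-axis (col 1 of R) = (0.3536,-0.3536,0.8660)
R[2][1] = 0.8660

0.866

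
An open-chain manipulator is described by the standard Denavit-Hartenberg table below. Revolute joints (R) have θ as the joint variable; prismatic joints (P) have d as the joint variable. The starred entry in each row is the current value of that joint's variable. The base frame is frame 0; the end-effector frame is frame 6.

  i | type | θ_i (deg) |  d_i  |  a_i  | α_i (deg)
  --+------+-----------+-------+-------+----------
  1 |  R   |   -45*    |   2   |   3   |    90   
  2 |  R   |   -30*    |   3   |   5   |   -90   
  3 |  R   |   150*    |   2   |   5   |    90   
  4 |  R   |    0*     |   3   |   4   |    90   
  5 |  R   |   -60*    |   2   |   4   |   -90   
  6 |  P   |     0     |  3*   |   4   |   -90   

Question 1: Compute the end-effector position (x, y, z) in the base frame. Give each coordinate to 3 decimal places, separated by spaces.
after link 1: o_1 = (2.1213, -2.1213, 2.0000)
after link 2: o_2 = (3.0619, -7.3045, -0.5000)
after link 3: o_3 = (2.8851, -3.5922, 3.3971)
after link 4: o_4 = (4.9337, 0.8619, 4.3792)
after link 5: o_5 = (0.6910, 2.2761, 4.3792)
after link 6: o_6 = (-1.9260, 5.7389, 6.8612)

-1.926 5.739 6.861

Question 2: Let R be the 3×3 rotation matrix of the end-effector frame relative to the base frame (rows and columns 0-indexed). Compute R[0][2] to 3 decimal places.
0.354

End-effector z-axis (col 2 of R) = (0.3536,-0.3536,0.8660)
R[0][2] = 0.3536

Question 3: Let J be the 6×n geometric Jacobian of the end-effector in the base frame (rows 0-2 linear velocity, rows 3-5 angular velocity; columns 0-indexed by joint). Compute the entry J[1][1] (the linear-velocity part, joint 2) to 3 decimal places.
3.437

axis z_1 = (-0.7071,-0.7071,0.0000); lever o_n−o_1 = (-4.0473,7.8602,4.8612)
cross product → J_v[:, 1] = (-3.4374,3.4374,-8.4199)
J_ω[:, 1] = z_1
entry J[1][1] = 3.4374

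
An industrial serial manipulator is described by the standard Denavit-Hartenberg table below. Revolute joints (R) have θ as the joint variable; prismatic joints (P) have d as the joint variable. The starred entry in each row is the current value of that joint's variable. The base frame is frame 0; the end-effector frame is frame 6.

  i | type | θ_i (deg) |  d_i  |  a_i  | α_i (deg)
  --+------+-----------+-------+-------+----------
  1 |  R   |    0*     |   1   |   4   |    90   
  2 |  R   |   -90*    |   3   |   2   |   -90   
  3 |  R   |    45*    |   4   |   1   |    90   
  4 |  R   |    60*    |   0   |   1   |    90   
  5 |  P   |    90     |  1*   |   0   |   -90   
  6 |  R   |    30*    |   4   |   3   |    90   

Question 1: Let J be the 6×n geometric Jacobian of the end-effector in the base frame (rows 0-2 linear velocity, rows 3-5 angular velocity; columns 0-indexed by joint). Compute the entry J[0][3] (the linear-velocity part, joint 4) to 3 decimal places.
-1.933

axis z_3 = (0.0000,-0.7071,-0.7071); lever o_n−o_3 = (-2.3481,-3.2040,-0.4703)
cross product → J_v[:, 3] = (-1.9330,1.6603,-1.6603)
J_ω[:, 3] = z_3
entry J[0][3] = -1.9330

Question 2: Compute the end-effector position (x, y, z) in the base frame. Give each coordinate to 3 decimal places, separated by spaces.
after link 1: o_1 = (4.0000, 0.0000, 1.0000)
after link 2: o_2 = (4.0000, -3.0000, -1.0000)
after link 3: o_3 = (8.0000, -2.2929, -1.7071)
after link 4: o_4 = (8.8660, -1.9393, -2.0607)
after link 5: o_5 = (8.3660, -1.3270, -2.6730)
after link 6: o_6 = (5.6519, -5.4969, -2.1774)

5.652 -5.497 -2.177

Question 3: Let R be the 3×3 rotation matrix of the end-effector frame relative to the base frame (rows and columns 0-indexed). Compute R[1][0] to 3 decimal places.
-0.919

End-effector x-axis (col 0 of R) = (0.2500,-0.9186,-0.3062)
R[1][0] = -0.9186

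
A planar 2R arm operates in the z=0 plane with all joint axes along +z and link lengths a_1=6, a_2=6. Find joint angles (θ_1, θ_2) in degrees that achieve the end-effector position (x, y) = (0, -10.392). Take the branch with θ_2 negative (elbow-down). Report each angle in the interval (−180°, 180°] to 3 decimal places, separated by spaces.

-59.997 -60.006

cos θ_2 = (107.9937−6²−6²)/(2·6·6) = 0.4999; θ_2 = -60.0058° (elbow-down)
β = atan2(-10.3920,0.0000) = -90.0000°; ψ = atan2(-5.1965,8.9995) = -30.0029°
θ_1 = β − ψ = -59.9971°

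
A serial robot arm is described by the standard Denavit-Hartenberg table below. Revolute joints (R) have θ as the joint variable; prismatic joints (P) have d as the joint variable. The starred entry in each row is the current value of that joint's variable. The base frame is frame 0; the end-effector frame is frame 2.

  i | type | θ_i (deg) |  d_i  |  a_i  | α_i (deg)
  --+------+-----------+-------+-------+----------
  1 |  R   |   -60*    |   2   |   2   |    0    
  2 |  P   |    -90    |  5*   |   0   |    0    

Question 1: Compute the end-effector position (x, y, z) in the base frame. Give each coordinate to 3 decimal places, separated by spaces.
1.000 -1.732 7.000

after link 1: o_1 = (1.0000, -1.7321, 2.0000)
after link 2: o_2 = (1.0000, -1.7321, 7.0000)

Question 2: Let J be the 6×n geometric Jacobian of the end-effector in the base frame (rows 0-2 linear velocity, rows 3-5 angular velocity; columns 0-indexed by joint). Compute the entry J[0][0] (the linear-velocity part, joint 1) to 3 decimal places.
axis z_0 = ẑ; lever o_n−o_0 = (1.0000,-1.7321,7.0000)
cross product → J_v[:, 0] = (1.7321,1.0000,-0.0000)
J_ω[:, 0] = z_0
entry J[0][0] = 1.7321

1.732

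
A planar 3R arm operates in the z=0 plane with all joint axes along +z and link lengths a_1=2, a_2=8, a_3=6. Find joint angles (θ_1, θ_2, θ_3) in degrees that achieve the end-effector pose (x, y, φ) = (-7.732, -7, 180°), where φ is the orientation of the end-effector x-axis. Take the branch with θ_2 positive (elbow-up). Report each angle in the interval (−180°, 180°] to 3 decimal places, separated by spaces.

150.000 120.000 -90.000

wrist centre = target − a_3·(cos φ, sin φ) = (-1.7320, -7.0000)
cos θ_2 = (51.9998−2²−8²)/(2·2·8) = -0.5000; θ_2 = 120.0004° (elbow-up)
β = atan2(-7.0000,-1.7320) = -103.8975°; ψ = atan2(6.9282,-2.0000) = 106.1025°
θ_1 = β − ψ = -210.0000°
θ_3 = φ − θ_1 − θ_2 = -90.0004° (wrapped to (-180°,180°])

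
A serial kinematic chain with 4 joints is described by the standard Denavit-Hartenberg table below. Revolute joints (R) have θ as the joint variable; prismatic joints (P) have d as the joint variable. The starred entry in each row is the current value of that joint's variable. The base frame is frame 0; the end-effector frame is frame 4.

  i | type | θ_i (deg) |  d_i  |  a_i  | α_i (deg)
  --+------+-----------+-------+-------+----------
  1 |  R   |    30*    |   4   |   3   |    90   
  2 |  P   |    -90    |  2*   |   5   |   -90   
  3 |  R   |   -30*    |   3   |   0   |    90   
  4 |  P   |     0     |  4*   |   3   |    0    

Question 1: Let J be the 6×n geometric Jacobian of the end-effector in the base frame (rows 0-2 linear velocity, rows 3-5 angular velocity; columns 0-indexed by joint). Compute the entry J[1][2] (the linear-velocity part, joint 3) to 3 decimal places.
0.518

axis z_2 = (0.8660,0.5000,0.0000); lever o_n−o_2 = (5.0801,-2.7990,-0.5981)
cross product → J_v[:, 2] = (-0.2990,0.5179,-4.9641)
J_ω[:, 2] = z_2
entry J[1][2] = 0.5179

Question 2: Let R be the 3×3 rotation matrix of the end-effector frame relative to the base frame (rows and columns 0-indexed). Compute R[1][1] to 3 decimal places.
0.500

End-effector y-axis (col 1 of R) = (0.8660,0.5000,0.0000)
R[1][1] = 0.5000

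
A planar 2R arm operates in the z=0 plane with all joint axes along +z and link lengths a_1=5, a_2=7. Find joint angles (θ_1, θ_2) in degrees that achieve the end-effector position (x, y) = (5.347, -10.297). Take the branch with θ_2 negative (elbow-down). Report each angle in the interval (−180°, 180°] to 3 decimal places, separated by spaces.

cos θ_2 = (134.6186−5²−7²)/(2·5·7) = 0.8660; θ_2 = -30.0052° (elbow-down)
β = atan2(-10.2970,5.3470) = -62.5582°; ψ = atan2(-3.5005,11.0619) = -17.5601°
θ_1 = β − ψ = -44.9981°

-44.998 -30.005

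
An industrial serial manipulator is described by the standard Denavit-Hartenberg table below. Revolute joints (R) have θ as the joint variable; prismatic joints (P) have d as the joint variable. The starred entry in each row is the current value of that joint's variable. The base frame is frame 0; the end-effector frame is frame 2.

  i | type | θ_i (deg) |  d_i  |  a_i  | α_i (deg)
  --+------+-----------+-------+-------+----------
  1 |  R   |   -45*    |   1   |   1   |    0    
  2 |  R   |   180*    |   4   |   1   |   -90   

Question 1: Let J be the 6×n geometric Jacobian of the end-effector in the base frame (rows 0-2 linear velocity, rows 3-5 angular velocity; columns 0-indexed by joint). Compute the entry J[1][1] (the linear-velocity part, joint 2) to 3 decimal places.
axis z_1 = (0.0000,0.0000,1.0000); lever o_n−o_1 = (-0.7071,0.7071,4.0000)
cross product → J_v[:, 1] = (-0.7071,-0.7071,0.0000)
J_ω[:, 1] = z_1
entry J[1][1] = -0.7071

-0.707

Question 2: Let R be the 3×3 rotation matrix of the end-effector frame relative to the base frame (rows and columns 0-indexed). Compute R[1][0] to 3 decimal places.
End-effector x-axis (col 0 of R) = (-0.7071,0.7071,0.0000)
R[1][0] = 0.7071

0.707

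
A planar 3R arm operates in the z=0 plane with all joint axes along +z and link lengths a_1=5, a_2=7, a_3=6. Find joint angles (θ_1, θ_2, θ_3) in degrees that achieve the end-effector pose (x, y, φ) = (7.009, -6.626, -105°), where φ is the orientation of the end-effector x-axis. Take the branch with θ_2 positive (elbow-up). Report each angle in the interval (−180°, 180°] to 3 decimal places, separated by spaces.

-60.004 90.003 -134.999

wrist centre = target − a_3·(cos φ, sin φ) = (8.5619, -0.8304)
cos θ_2 = (73.9960−5²−7²)/(2·5·7) = -0.0001; θ_2 = 90.0033° (elbow-up)
β = atan2(-0.8304,8.5619) = -5.5400°; ψ = atan2(7.0000,4.9996) = 54.4645°
θ_1 = β − ψ = -60.0044°
θ_3 = φ − θ_1 − θ_2 = -134.9988° (wrapped to (-180°,180°])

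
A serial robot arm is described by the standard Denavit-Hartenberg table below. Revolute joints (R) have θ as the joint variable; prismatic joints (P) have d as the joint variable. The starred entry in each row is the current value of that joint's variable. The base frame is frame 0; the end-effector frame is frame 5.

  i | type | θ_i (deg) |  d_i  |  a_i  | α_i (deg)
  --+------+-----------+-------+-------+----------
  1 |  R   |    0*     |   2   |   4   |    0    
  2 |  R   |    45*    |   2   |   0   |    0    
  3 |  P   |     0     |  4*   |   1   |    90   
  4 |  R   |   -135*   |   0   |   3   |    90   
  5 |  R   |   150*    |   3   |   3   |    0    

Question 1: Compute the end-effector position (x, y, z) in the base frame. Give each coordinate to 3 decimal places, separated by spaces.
after link 1: o_1 = (4.0000, 0.0000, 2.0000)
after link 2: o_2 = (4.0000, 0.0000, 4.0000)
after link 3: o_3 = (4.7071, 0.7071, 8.0000)
after link 4: o_4 = (3.2071, -0.7929, 5.8787)
after link 5: o_5 = (4.0668, -2.0545, 9.8371)

4.067 -2.055 9.837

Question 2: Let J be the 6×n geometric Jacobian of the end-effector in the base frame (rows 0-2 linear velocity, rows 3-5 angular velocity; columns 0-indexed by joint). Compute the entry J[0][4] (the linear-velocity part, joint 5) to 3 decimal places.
-1.087

axis z_4 = (-0.5000,-0.5000,0.7071); lever o_n−o_4 = (0.8597,-1.2616,3.9584)
cross product → J_v[:, 4] = (-1.0871,2.5871,1.0607)
J_ω[:, 4] = z_4
entry J[0][4] = -1.0871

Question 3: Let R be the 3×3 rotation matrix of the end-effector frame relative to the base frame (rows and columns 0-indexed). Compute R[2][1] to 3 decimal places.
End-effector y-axis (col 1 of R) = (-0.3624,0.8624,0.3536)
R[2][1] = 0.3536

0.354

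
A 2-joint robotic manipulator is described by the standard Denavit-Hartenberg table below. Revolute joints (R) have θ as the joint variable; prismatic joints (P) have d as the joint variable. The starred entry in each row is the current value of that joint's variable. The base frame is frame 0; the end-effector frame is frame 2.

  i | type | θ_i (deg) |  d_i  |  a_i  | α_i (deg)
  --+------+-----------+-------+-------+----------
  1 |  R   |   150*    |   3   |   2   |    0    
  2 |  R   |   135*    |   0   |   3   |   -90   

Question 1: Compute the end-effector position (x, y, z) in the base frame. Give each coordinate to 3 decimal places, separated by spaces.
-0.956 -1.898 3.000

after link 1: o_1 = (-1.7321, 1.0000, 3.0000)
after link 2: o_2 = (-0.9556, -1.8978, 3.0000)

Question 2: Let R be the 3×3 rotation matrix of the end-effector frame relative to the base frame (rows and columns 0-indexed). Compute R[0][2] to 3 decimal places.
End-effector z-axis (col 2 of R) = (0.9659,0.2588,0.0000)
R[0][2] = 0.9659

0.966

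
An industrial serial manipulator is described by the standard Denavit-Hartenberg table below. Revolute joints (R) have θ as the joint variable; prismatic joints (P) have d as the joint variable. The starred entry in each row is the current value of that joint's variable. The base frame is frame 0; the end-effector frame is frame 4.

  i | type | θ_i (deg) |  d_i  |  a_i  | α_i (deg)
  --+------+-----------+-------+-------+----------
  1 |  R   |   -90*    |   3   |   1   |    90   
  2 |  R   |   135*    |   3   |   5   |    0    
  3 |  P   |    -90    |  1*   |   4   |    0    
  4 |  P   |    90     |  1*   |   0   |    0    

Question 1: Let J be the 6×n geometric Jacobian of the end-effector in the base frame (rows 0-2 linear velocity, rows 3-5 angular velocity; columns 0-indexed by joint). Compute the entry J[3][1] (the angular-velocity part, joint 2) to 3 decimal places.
axis z_1 = (-1.0000,-0.0000,0.0000); lever o_n−o_1 = (-5.0000,0.7071,6.3640)
cross product → J_v[:, 1] = (-0.0000,6.3640,-0.7071)
J_ω[:, 1] = z_1
entry J[3][1] = -1.0000

-1.000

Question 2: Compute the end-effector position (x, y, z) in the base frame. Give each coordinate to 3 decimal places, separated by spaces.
-5.000 -0.293 9.364

after link 1: o_1 = (0.0000, -1.0000, 3.0000)
after link 2: o_2 = (-3.0000, 2.5355, 6.5355)
after link 3: o_3 = (-4.0000, -0.2929, 9.3640)
after link 4: o_4 = (-5.0000, -0.2929, 9.3640)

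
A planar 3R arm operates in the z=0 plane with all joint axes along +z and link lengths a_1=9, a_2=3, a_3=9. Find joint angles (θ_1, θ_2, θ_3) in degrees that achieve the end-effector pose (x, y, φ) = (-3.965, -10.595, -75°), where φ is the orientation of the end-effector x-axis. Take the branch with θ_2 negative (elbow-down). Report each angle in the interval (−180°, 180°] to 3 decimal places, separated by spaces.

wrist centre = target − a_3·(cos φ, sin φ) = (-6.2944, -1.9017)
cos θ_2 = (43.2355−9²−3²)/(2·9·3) = -0.8660; θ_2 = -149.9983° (elbow-down)
β = atan2(-1.9017,-6.2944) = -163.1893°; ψ = atan2(-1.5001,6.4020) = -13.1874°
θ_1 = β − ψ = -150.0019°
θ_3 = φ − θ_1 − θ_2 = -134.9998° (wrapped to (-180°,180°])

-150.002 -149.998 -135.000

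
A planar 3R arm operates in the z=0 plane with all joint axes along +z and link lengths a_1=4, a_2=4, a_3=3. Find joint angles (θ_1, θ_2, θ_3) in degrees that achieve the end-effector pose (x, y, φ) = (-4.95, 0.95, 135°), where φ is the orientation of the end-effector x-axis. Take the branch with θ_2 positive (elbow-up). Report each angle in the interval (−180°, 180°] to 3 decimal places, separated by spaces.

134.995 134.998 -134.993

wrist centre = target − a_3·(cos φ, sin φ) = (-2.8287, -1.1713)
cos θ_2 = (9.3734−4²−4²)/(2·4·4) = -0.7071; θ_2 = 134.9979° (elbow-up)
β = atan2(-1.1713,-2.8287) = -157.5062°; ψ = atan2(2.8285,1.1717) = 67.4989°
θ_1 = β − ψ = -225.0051°
θ_3 = φ − θ_1 − θ_2 = -134.9928° (wrapped to (-180°,180°])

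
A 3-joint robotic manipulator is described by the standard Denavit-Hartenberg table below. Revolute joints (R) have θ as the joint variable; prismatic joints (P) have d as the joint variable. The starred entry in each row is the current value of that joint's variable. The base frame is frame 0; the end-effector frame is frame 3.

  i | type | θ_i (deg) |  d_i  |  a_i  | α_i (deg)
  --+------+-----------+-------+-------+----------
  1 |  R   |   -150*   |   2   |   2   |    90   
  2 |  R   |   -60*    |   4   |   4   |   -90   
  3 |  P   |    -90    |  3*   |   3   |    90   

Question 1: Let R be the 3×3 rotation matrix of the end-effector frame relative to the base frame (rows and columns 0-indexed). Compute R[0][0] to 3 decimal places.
-0.500

End-effector x-axis (col 0 of R) = (-0.5000,0.8660,-0.0000)
R[0][0] = -0.5000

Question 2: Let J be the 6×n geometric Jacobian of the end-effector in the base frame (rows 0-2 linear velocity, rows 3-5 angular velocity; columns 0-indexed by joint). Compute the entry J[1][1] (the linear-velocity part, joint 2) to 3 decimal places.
-0.982

axis z_1 = (-0.5000,0.8660,0.0000); lever o_n−o_1 = (-7.4821,3.7631,-1.9641)
cross product → J_v[:, 1] = (-1.7010,-0.9821,4.5981)
J_ω[:, 1] = z_1
entry J[1][1] = -0.9821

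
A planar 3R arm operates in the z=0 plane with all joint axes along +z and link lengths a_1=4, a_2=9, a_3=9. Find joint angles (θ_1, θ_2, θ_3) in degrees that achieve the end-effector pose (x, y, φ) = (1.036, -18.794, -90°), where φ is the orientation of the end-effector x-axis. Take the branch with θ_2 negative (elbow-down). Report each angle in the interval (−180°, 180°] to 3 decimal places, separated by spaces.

-17.921 -90.003 17.925

wrist centre = target − a_3·(cos φ, sin φ) = (1.0360, -9.7940)
cos θ_2 = (96.9957−4²−9²)/(2·4·9) = -0.0001; θ_2 = -90.0034° (elbow-down)
β = atan2(-9.7940,1.0360) = -83.9618°; ψ = atan2(-9.0000,3.9995) = -66.0403°
θ_1 = β − ψ = -17.9214°
θ_3 = φ − θ_1 − θ_2 = 17.9248° (wrapped to (-180°,180°])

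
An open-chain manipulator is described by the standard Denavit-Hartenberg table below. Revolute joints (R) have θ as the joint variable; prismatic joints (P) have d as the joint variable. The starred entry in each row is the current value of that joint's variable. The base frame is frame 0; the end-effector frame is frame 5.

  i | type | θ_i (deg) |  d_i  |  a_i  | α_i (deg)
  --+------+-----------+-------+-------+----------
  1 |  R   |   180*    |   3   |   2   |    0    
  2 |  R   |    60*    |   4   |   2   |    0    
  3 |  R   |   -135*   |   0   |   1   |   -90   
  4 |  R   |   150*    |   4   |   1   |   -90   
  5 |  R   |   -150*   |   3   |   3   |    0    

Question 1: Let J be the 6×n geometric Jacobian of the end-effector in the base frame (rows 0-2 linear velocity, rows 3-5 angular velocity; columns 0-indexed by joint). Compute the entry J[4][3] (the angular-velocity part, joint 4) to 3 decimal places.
axis z_3 = (-0.9659,-0.2588,0.0000); lever o_n−o_3 = (-5.2826,-1.5356,3.3971)
cross product → J_v[:, 3] = (-0.8792,3.2814,0.1160)
J_ω[:, 3] = z_3
entry J[4][3] = -0.2588

-0.259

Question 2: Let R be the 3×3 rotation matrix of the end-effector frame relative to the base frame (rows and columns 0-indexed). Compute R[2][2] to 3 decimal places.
End-effector z-axis (col 2 of R) = (0.1294,-0.4830,0.8660)
R[2][2] = 0.8660

0.866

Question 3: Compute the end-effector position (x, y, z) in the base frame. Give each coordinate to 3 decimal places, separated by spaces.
-8.541 -2.302 10.397

after link 1: o_1 = (-2.0000, 0.0000, 3.0000)
after link 2: o_2 = (-3.0000, -1.7321, 7.0000)
after link 3: o_3 = (-3.2588, -0.7661, 7.0000)
after link 4: o_4 = (-6.8984, -2.6379, 6.5000)
after link 5: o_5 = (-8.5414, -2.3017, 10.3971)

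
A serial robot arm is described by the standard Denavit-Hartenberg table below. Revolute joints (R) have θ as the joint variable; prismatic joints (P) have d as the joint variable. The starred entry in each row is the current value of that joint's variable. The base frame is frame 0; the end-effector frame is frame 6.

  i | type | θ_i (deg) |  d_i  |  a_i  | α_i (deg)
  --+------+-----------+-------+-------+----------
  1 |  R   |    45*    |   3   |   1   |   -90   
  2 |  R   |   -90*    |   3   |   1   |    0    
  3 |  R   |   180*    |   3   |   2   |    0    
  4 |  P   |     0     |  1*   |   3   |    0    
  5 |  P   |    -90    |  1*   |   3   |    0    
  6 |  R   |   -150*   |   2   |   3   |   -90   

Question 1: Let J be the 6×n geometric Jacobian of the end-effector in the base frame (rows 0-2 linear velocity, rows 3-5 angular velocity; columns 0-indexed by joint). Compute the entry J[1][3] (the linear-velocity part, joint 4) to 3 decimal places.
0.707

prismatic axis z_3 = (-0.7071,0.7071,0.0000)
J_v[:, 3] = z_3; J_ω[:, 3] = (0,0,0)
entry J[1][3] = 0.7071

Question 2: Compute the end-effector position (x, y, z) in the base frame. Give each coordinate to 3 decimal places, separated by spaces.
after link 1: o_1 = (0.7071, 0.7071, 3.0000)
after link 2: o_2 = (-1.4142, 2.8284, 4.0000)
after link 3: o_3 = (-3.5355, 4.9497, 2.0000)
after link 4: o_4 = (-4.2426, 5.6569, -1.0000)
after link 5: o_5 = (-2.8284, 8.4853, -1.0000)
after link 6: o_6 = (-6.0798, 8.0624, 0.5000)

-6.080 8.062 0.500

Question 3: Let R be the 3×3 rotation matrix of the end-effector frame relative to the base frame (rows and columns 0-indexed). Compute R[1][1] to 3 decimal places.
End-effector y-axis (col 1 of R) = (0.7071,-0.7071,-0.0000)
R[1][1] = -0.7071

-0.707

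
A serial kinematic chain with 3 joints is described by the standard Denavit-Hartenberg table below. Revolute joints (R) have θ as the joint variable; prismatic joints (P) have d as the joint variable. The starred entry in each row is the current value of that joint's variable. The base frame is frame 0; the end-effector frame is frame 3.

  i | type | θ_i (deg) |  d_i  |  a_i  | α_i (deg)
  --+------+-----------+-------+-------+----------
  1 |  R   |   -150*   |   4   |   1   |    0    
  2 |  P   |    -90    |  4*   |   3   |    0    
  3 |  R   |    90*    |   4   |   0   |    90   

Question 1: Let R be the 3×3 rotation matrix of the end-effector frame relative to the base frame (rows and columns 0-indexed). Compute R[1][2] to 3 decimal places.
0.866

End-effector z-axis (col 2 of R) = (-0.5000,0.8660,0.0000)
R[1][2] = 0.8660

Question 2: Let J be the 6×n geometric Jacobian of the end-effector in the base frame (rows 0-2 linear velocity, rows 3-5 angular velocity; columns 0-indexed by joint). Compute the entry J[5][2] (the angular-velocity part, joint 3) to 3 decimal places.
axis z_2 = (0.0000,0.0000,1.0000); lever o_n−o_2 = (0.0000,0.0000,4.0000)
cross product → J_v[:, 2] = (0.0000,0.0000,0.0000)
J_ω[:, 2] = z_2
entry J[5][2] = 1.0000

1.000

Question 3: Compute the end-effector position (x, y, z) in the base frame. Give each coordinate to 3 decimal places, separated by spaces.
-2.366 2.098 12.000

after link 1: o_1 = (-0.8660, -0.5000, 4.0000)
after link 2: o_2 = (-2.3660, 2.0981, 8.0000)
after link 3: o_3 = (-2.3660, 2.0981, 12.0000)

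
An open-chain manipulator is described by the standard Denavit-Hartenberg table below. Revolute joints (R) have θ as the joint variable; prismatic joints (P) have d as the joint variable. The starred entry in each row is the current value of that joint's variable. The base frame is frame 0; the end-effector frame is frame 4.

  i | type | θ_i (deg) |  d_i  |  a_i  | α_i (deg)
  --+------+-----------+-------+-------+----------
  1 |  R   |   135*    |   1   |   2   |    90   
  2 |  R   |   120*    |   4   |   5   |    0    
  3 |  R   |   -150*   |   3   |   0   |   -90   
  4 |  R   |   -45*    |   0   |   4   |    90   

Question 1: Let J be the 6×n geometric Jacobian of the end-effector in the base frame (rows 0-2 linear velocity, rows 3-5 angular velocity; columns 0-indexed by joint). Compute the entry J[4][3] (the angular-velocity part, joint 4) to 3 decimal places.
axis z_3 = (-0.3536,0.3536,0.8660); lever o_n−o_3 = (0.2679,3.7321,-1.4142)
cross product → J_v[:, 3] = (-3.7321,-0.2679,-1.4142)
J_ω[:, 3] = z_3
entry J[4][3] = 0.3536

0.354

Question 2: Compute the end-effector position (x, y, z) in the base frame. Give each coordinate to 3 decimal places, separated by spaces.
5.571 8.328 3.916

after link 1: o_1 = (-1.4142, 1.4142, 1.0000)
after link 2: o_2 = (3.1820, 2.4749, 5.3301)
after link 3: o_3 = (5.3033, 4.5962, 5.3301)
after link 4: o_4 = (5.5713, 8.3282, 3.9159)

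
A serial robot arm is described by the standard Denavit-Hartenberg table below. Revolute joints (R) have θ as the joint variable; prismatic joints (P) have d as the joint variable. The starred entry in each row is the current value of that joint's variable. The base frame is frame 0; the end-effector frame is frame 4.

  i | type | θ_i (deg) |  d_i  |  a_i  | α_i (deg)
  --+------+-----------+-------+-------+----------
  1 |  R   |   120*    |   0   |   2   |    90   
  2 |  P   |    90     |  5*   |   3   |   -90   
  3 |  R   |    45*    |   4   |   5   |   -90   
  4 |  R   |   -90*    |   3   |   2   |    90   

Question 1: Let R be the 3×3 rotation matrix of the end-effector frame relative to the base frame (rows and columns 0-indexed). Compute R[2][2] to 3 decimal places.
-0.707

End-effector z-axis (col 2 of R) = (0.6124,0.3536,-0.7071)
R[2][2] = -0.7071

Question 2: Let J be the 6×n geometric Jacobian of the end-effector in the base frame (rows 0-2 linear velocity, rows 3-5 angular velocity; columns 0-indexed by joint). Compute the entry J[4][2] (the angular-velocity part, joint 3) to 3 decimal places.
-0.866

axis z_2 = (0.5000,-0.8660,0.0000); lever o_n−o_2 = (-1.8990,-8.0246,1.4142)
cross product → J_v[:, 2] = (-1.2247,-0.7071,-5.6569)
J_ω[:, 2] = z_2
entry J[4][2] = -0.8660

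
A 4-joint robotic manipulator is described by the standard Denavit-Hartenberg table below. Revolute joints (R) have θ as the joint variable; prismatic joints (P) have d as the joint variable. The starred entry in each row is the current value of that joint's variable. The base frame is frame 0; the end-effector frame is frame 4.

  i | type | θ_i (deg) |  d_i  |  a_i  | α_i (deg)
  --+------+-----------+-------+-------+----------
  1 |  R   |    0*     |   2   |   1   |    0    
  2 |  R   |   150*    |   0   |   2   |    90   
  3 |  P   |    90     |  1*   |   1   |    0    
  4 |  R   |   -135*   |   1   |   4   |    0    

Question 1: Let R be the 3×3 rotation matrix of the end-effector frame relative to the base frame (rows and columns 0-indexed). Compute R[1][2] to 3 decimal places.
0.866

End-effector z-axis (col 2 of R) = (0.5000,0.8660,0.0000)
R[1][2] = 0.8660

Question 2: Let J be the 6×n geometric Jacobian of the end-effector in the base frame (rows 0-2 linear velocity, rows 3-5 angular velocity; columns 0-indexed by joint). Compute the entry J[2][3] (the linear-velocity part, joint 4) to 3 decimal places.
axis z_3 = (0.5000,0.8660,0.0000); lever o_n−o_3 = (-1.9495,2.2802,-2.8284)
cross product → J_v[:, 3] = (-2.4495,1.4142,2.8284)
J_ω[:, 3] = z_3
entry J[2][3] = 2.8284

2.828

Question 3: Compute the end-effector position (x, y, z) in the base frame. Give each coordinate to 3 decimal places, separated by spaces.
-2.182 4.146 0.172

after link 1: o_1 = (1.0000, 0.0000, 2.0000)
after link 2: o_2 = (-0.7321, 1.0000, 2.0000)
after link 3: o_3 = (-0.2321, 1.8660, 3.0000)
after link 4: o_4 = (-2.1815, 4.1463, 0.1716)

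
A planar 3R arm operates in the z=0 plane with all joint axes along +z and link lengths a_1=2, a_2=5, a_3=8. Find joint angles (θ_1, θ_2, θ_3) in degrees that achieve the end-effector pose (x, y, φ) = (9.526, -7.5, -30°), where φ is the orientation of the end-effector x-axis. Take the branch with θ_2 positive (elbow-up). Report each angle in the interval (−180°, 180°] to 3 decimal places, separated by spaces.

wrist centre = target − a_3·(cos φ, sin φ) = (2.5978, -3.5000)
cos θ_2 = (18.9985−2²−5²)/(2·2·5) = -0.5001; θ_2 = 120.0048° (elbow-up)
β = atan2(-3.5000,2.5978) = -53.4162°; ψ = atan2(4.3299,-0.5004) = 96.5918°
θ_1 = β − ψ = -150.0080°
θ_3 = φ − θ_1 − θ_2 = 0.0032° (wrapped to (-180°,180°])

-150.008 120.005 0.003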